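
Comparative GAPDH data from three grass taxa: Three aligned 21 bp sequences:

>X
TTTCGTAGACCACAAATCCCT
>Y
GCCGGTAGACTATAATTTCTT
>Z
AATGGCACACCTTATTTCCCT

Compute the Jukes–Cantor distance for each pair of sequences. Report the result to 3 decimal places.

X–Y: 9/21 sites differ → p ≈ 0.428571, d = −0.75 ln(1 − 0.571428) = 0.635472 ≈ 0.635.
X–Z: 9/21 sites differ → p ≈ 0.428571, d = −0.75 ln(1 − 0.571428) = 0.635472 ≈ 0.635.
Y–Z: 10/21 sites differ → p ≈ 0.47619, d = −0.75 ln(1 − 0.63492) = 0.755729 ≈ 0.756.

d(X,Y) = 0.635, d(X,Z) = 0.635, d(Y,Z) = 0.756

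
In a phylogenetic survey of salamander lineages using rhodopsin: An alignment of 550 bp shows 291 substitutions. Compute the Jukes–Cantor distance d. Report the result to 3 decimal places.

0.917

p = 291/550 ≈ 0.529091.
d = −(3/4) ln(1 − 4p/3) = −0.75 ln(1 − 0.705455) = −0.75 ln(0.294545)
  = −0.75 × (-1.222323) = 0.916742 substitutions/site.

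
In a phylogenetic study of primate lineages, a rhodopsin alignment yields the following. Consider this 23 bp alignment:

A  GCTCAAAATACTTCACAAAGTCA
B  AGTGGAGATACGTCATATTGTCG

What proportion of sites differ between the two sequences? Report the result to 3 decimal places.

0.435

The sequences differ at 10 of 23 positions (sites 1, 2, 4, 5, 7, 12, 16, 18, 19, 23).
p = 10/23 = 0.434782… ≈ 0.435 (to 3 d.p.).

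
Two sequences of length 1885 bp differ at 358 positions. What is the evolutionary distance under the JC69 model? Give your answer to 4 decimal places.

0.2190

p = 358/1885 ≈ 0.18992.
d = −(3/4) ln(1 − 4p/3) = −0.75 ln(1 − 0.253227) = −0.75 ln(0.746773)
  = −0.75 × (-0.291994) = 0.218996 substitutions/site.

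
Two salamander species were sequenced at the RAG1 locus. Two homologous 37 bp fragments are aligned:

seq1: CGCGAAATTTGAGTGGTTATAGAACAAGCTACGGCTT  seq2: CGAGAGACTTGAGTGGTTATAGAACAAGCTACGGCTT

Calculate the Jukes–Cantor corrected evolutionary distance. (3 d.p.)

The sequences differ at 3 of 37 sites (3, 6, 8), so p = 3/37 ≈ 0.081081.
d = −(3/4) ln(1 − 4p/3) = −0.75 ln(1 − 0.108108) = −0.75 ln(0.891892)
  = −0.75 × (-0.114410) = 0.085808 substitutions/site.

0.086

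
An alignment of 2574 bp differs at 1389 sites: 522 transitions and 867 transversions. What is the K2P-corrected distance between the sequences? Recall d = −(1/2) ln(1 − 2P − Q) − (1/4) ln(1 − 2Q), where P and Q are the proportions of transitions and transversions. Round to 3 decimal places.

0.958

P = 522/2574 ≈ 0.202797 and Q = 867/2574 ≈ 0.33683.
Under the Kimura two-parameter model, d = −½ ln(1 − 2P − Q) − ¼ ln(1 − 2Q).
1 − 2P − Q = 0.257576, giving −½ ln(0.257576) = 0.678220.
1 − 2Q = 0.32634, giving −¼ ln(0.32634) = 0.279954.
d = 0.678220 + 0.279954 = 0.958174.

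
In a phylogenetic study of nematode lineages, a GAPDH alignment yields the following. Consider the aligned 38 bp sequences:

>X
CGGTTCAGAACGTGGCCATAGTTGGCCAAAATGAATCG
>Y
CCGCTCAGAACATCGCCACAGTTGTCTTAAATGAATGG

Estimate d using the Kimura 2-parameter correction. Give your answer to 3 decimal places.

Of 38 sites, 4 differences are transitions and 5 are transversions, so P = 4/38 ≈ 0.105263 and Q = 5/38 ≈ 0.131579.
Under the Kimura two-parameter model, d = −½ ln(1 − 2P − Q) − ¼ ln(1 − 2Q).
1 − 2P − Q = 0.657895, giving −½ ln(0.657895) = 0.209355.
1 − 2Q = 0.736842, giving −¼ ln(0.736842) = 0.076345.
d = 0.209355 + 0.076345 = 0.285700.

0.286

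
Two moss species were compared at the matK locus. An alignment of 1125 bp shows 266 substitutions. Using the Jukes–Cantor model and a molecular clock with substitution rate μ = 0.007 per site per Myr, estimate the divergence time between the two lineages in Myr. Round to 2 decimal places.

20.29

p = 266/1125 ≈ 0.236444.
d = −(3/4) ln(1 − 4p/3) = −0.75 ln(1 − 0.315259) = −0.75 ln(0.684741)
  = −0.75 × (-0.378715) = 0.284036 substitutions/site.
Under a molecular clock d = 2μt, so t = d/(2μ) = 0.284036 / (2 × 0.007) = 20.29 Myr.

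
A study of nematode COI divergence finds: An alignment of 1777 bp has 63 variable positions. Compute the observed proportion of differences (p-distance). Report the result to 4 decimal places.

0.0355

p = 63/1777 = 0.035453… ≈ 0.0355 (to 4 d.p.).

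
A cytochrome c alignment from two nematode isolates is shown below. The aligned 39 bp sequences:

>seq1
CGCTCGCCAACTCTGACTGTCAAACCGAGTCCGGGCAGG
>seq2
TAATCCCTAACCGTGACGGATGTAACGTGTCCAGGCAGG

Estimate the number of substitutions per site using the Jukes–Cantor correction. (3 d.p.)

The sequences differ at 15 of 39 sites, so p = 15/39 ≈ 0.384615.
d = −(3/4) ln(1 − 4p/3) = −0.75 ln(1 − 0.51282) = −0.75 ln(0.48718)
  = −0.75 × (-0.719122) = 0.539342 substitutions/site.

0.539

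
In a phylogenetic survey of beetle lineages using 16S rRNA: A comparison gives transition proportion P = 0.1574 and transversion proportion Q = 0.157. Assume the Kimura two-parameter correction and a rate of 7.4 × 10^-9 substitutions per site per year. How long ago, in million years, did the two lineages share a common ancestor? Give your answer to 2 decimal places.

27.93

Under the Kimura two-parameter model, d = −½ ln(1 − 2P − Q) − ¼ ln(1 − 2Q).
1 − 2P − Q = 0.5282, giving −½ ln(0.5282) = 0.319140.
1 − 2Q = 0.686, giving −¼ ln(0.686) = 0.094219.
d = 0.319140 + 0.094219 = 0.413359.
Under a molecular clock d = 2μt, so t = d/(2μ) = 0.413359 / (2 × 7.4 × 10^-9) = 27.93 million years.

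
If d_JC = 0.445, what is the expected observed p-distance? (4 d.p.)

p = (3/4)(1 − e^(−4d/3)) = 0.75 × (1 − e^(-0.593333)) = 0.75 × (1 − 0.552483) = 0.335638.

0.3356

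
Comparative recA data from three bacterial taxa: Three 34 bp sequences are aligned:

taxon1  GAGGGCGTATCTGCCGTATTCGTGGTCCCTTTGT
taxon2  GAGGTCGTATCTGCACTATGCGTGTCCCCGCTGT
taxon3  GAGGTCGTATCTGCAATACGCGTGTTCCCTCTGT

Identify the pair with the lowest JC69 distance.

taxon2 and taxon3

taxon1–taxon2: 8/34 differ, p = 0.235, d = 0.282.
taxon1–taxon3: 7/34 differ, p = 0.206, d = 0.241.
taxon2–taxon3: 4/34 differ, p = 0.118, d = 0.128.
The smallest distance is between taxon2 and taxon3.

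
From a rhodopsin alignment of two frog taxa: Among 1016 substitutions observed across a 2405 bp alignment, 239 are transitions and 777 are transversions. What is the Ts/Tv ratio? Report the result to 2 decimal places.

0.31

R = 239/777 = 0.307593… ≈ 0.31 (to 2 d.p.).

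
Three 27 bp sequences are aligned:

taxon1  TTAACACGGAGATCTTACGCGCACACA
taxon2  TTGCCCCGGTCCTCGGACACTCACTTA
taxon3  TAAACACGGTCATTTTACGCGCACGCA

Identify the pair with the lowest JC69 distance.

taxon1–taxon2: 12/27 differ, p = 0.444, d = 0.673.
taxon1–taxon3: 5/27 differ, p = 0.185, d = 0.213.
taxon2–taxon3: 12/27 differ, p = 0.444, d = 0.673.
The smallest distance is between taxon1 and taxon3.

taxon1 and taxon3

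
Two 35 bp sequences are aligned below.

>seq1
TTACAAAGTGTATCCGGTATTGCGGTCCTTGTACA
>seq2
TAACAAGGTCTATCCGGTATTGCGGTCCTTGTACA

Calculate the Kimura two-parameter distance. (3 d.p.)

Of 35 sites, 1 differences are transitions and 2 are transversions, so P = 1/35 ≈ 0.028571 and Q = 2/35 ≈ 0.057143.
Under the Kimura two-parameter model, d = −½ ln(1 − 2P − Q) − ¼ ln(1 − 2Q).
1 − 2P − Q = 0.885715, giving −½ ln(0.885715) = 0.060680.
1 − 2Q = 0.885714, giving −¼ ln(0.885714) = 0.030340.
d = 0.060680 + 0.030340 = 0.091020.

0.091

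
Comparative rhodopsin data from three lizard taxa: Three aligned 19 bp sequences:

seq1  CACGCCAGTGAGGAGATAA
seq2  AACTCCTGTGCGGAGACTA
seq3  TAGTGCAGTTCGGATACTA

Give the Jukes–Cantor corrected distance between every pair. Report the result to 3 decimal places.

seq1–seq2: 6/19 sites differ → p ≈ 0.315789, d = −0.75 ln(1 − 0.421052) = 0.409907 ≈ 0.410.
seq1–seq3: 9/19 sites differ → p ≈ 0.473684, d = −0.75 ln(1 − 0.631579) = 0.748897 ≈ 0.749.
seq2–seq3: 6/19 sites differ → p ≈ 0.315789, d = −0.75 ln(1 − 0.421052) = 0.409907 ≈ 0.410.

d(seq1,seq2) = 0.410, d(seq1,seq3) = 0.749, d(seq2,seq3) = 0.410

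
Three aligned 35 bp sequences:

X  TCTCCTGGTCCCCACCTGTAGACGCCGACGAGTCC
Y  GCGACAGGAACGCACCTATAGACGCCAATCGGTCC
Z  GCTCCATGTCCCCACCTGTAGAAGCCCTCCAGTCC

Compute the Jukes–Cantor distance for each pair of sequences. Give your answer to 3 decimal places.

d(X,Y) = 0.458, d(X,Z) = 0.233, d(Y,Z) = 0.458

X–Y: 12/35 sites differ → p ≈ 0.342857, d = −0.75 ln(1 − 0.457143) = 0.458182 ≈ 0.458.
X–Z: 7/35 sites differ → p = 0.2, d = −0.75 ln(1 − 0.266667) = 0.232617 ≈ 0.233.
Y–Z: 12/35 sites differ → p ≈ 0.342857, d = −0.75 ln(1 − 0.457143) = 0.458182 ≈ 0.458.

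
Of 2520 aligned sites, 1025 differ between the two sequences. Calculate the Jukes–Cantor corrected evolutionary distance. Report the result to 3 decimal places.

p = 1025/2520 ≈ 0.406746.
d = −(3/4) ln(1 − 4p/3) = −0.75 ln(1 − 0.542328) = −0.75 ln(0.457672)
  = −0.75 × (-0.781603) = 0.586202 substitutions/site.

0.586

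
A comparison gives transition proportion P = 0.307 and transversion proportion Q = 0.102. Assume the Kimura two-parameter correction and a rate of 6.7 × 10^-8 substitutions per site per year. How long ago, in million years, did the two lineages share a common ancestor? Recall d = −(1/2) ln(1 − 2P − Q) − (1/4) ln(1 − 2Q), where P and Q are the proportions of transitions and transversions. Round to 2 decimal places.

Under the Kimura two-parameter model, d = −½ ln(1 − 2P − Q) − ¼ ln(1 − 2Q).
1 − 2P − Q = 0.284, giving −½ ln(0.284) = 0.629391.
1 − 2Q = 0.796, giving −¼ ln(0.796) = 0.057039.
d = 0.629391 + 0.057039 = 0.686430.
Under a molecular clock d = 2μt, so t = d/(2μ) = 0.686430 / (2 × 6.7 × 10^-8) = 5.12 million years.

5.12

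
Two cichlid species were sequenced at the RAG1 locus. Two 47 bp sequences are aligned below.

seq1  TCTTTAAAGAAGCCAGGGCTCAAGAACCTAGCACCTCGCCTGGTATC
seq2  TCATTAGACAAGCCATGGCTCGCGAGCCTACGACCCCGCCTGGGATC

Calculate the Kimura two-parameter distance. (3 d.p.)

Of 47 sites, 4 differences are transitions and 7 are transversions, so P = 4/47 ≈ 0.085106 and Q = 7/47 ≈ 0.148936.
Under the Kimura two-parameter model, d = −½ ln(1 − 2P − Q) − ¼ ln(1 − 2Q).
1 − 2P − Q = 0.680852, giving −½ ln(0.680852) = 0.192205.
1 − 2Q = 0.702128, giving −¼ ln(0.702128) = 0.088410.
d = 0.192205 + 0.088410 = 0.280615.

0.281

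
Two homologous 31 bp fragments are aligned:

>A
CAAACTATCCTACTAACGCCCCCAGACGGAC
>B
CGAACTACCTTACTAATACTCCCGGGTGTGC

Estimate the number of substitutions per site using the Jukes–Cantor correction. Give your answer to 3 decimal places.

The sequences differ at 11 of 31 sites, so p = 11/31 ≈ 0.354839.
d = −(3/4) ln(1 − 4p/3) = −0.75 ln(1 − 0.473119) = −0.75 ln(0.526881)
  = −0.75 × (-0.640781) = 0.480586 substitutions/site.

0.481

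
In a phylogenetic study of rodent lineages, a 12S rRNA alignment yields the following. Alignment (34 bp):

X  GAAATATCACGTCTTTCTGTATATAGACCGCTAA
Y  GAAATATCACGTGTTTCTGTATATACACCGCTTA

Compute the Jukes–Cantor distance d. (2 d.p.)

0.09

The sequences differ at 3 of 34 sites (13, 26, 33), so p = 3/34 ≈ 0.088235.
d = −(3/4) ln(1 − 4p/3) = −0.75 ln(1 − 0.117647) = −0.75 ln(0.882353)
  = −0.75 × (-0.125163) = 0.093872 substitutions/site.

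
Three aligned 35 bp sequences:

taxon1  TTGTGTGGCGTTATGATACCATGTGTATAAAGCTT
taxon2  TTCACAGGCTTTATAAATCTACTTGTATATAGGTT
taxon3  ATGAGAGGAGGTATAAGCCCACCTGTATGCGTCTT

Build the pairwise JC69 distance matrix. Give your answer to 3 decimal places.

d(taxon1,taxon2) = 0.513, d(taxon1,taxon3) = 0.572, d(taxon2,taxon3) = 0.635

taxon1–taxon2: 13/35 sites differ → p ≈ 0.371429, d = −0.75 ln(1 − 0.495239) = 0.512753 ≈ 0.513.
taxon1–taxon3: 14/35 sites differ → p = 0.4, d = −0.75 ln(1 − 0.533333) = 0.571605 ≈ 0.572.
taxon2–taxon3: 15/35 sites differ → p ≈ 0.428571, d = −0.75 ln(1 − 0.571428) = 0.635472 ≈ 0.635.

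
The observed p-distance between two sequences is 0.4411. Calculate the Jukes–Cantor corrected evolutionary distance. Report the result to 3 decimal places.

d = −(3/4) ln(1 − 4p/3) = −0.75 ln(1 − 0.588133) = −0.75 ln(0.411867)
  = −0.75 × (-0.887055) = 0.665291 substitutions/site.

0.665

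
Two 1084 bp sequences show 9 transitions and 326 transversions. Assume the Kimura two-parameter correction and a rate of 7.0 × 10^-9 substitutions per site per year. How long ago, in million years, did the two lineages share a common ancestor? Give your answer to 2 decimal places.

30.06

P = 9/1084 ≈ 0.008303 and Q = 326/1084 ≈ 0.300738.
Under the Kimura two-parameter model, d = −½ ln(1 − 2P − Q) − ¼ ln(1 − 2Q).
1 − 2P − Q = 0.682656, giving −½ ln(0.682656) = 0.190882.
1 − 2Q = 0.398524, giving −¼ ln(0.398524) = 0.229997.
d = 0.190882 + 0.229997 = 0.420879.
Under a molecular clock d = 2μt, so t = d/(2μ) = 0.420879 / (2 × 7.0 × 10^-9) = 30.06 million years.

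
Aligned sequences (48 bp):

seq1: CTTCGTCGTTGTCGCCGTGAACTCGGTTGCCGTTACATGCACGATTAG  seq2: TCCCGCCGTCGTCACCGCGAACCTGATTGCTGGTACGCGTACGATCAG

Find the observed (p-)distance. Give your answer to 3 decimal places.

The sequences differ at 16 of 48 positions.
p = 16/48 = 0.333333… ≈ 0.333 (to 3 d.p.).

0.333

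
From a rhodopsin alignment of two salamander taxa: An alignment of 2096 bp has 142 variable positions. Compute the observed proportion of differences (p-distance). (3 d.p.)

0.068

p = 142/2096 = 0.067748… ≈ 0.068 (to 3 d.p.).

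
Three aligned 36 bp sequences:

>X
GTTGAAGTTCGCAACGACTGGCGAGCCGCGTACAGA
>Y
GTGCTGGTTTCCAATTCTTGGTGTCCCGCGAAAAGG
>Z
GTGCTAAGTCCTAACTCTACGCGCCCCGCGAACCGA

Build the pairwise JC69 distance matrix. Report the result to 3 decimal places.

X–Y: 16/36 sites differ → p ≈ 0.444444, d = −0.75 ln(1 − 0.592592) = 0.673455 ≈ 0.673.
X–Z: 16/36 sites differ → p ≈ 0.444444, d = −0.75 ln(1 − 0.592592) = 0.673455 ≈ 0.673.
Y–Z: 13/36 sites differ → p ≈ 0.361111, d = −0.75 ln(1 − 0.481481) = 0.492584 ≈ 0.493.

d(X,Y) = 0.673, d(X,Z) = 0.673, d(Y,Z) = 0.493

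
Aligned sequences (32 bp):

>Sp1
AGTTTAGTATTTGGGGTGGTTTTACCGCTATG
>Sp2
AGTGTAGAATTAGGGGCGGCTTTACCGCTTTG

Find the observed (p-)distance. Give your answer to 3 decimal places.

0.188

The sequences differ at 6 of 32 positions (sites 4, 8, 12, 17, 20, 30).
p = 6/32 = 0.1875 ≈ 0.188 (to 3 d.p.).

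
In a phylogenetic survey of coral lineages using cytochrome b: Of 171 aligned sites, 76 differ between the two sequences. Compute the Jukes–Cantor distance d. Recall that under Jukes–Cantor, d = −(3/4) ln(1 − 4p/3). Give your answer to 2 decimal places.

p = 76/171 ≈ 0.444444.
d = −(3/4) ln(1 − 4p/3) = −0.75 ln(1 − 0.592592) = −0.75 ln(0.407408)
  = −0.75 × (-0.897940) = 0.673455 substitutions/site.

0.67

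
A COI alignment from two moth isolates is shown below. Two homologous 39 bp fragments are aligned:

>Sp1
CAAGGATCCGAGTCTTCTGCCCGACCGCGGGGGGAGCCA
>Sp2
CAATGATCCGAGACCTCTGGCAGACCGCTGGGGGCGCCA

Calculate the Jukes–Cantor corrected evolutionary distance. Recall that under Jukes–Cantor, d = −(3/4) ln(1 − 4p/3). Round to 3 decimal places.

0.205

The sequences differ at 7 of 39 sites (4, 13, 15, 20, 22, 29, 35), so p = 7/39 ≈ 0.179487.
d = −(3/4) ln(1 − 4p/3) = −0.75 ln(1 − 0.239316) = −0.75 ln(0.760684)
  = −0.75 × (-0.273537) = 0.205153 substitutions/site.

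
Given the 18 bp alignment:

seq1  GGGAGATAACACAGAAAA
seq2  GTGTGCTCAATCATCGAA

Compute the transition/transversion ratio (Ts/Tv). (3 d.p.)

Transitions are A↔G and C↔T; transversions are all other mismatches.
Transitions: 1. Transversions: 8.
R = 1/8 = 0.125.

0.125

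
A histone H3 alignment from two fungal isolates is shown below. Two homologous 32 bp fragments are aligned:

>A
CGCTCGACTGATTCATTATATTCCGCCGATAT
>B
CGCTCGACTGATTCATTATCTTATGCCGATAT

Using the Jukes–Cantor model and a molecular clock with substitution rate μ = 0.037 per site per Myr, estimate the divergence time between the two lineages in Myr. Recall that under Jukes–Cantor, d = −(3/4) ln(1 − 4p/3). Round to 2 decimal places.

The sequences differ at 3 of 32 sites (20, 23, 24), so p = 3/32 = 0.09375.
d = −(3/4) ln(1 − 4p/3) = −0.75 ln(1 − 0.125) = −0.75 ln(0.875)
  = −0.75 × (-0.133531) = 0.100148 substitutions/site.
Under a molecular clock d = 2μt, so t = d/(2μ) = 0.100148 / (2 × 0.037) = 1.35 Myr.

1.35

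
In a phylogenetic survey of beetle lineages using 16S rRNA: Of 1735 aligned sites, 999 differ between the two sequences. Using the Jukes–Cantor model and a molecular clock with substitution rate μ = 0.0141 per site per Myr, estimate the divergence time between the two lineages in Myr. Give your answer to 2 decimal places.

38.83

p = 999/1735 ≈ 0.575793.
d = −(3/4) ln(1 − 4p/3) = −0.75 ln(1 − 0.767724) = −0.75 ln(0.232276)
  = −0.75 × (-1.459829) = 1.094872 substitutions/site.
Under a molecular clock d = 2μt, so t = d/(2μ) = 1.094872 / (2 × 0.0141) = 38.83 Myr.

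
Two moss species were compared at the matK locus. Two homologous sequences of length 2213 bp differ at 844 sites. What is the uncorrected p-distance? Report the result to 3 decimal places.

p = 844/2213 = 0.381382… ≈ 0.381 (to 3 d.p.).

0.381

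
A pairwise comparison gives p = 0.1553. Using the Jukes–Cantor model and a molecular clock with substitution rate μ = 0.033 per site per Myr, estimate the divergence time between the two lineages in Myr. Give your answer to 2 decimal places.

2.64

d = −(3/4) ln(1 − 4p/3) = −0.75 ln(1 − 0.207067) = −0.75 ln(0.792933)
  = −0.75 × (-0.232017) = 0.174013 substitutions/site.
Under a molecular clock d = 2μt, so t = d/(2μ) = 0.174013 / (2 × 0.033) = 2.64 Myr.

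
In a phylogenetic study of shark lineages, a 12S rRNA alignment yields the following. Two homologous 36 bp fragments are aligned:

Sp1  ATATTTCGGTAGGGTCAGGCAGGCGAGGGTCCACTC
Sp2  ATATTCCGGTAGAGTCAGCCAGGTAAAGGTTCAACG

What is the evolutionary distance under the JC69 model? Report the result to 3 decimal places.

0.347

The sequences differ at 10 of 36 sites (6, 13, 19, 24, 25, 27, 31, 34, 35, 36), so p = 10/36 ≈ 0.277778.
d = −(3/4) ln(1 − 4p/3) = −0.75 ln(1 − 0.370371) = −0.75 ln(0.629629)
  = −0.75 × (-0.462625) = 0.346969 substitutions/site.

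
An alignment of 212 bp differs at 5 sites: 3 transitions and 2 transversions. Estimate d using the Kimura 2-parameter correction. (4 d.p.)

P = 3/212 ≈ 0.014151 and Q = 2/212 ≈ 0.009434.
Under the Kimura two-parameter model, d = −½ ln(1 − 2P − Q) − ¼ ln(1 − 2Q).
1 − 2P − Q = 0.962264, giving −½ ln(0.962264) = 0.019233.
1 − 2Q = 0.981132, giving −¼ ln(0.981132) = 0.004762.
d = 0.019233 + 0.004762 = 0.023995.

0.0240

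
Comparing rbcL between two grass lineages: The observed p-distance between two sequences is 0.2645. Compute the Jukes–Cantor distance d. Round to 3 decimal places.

d = −(3/4) ln(1 − 4p/3) = −0.75 ln(1 − 0.352667) = −0.75 ln(0.647333)
  = −0.75 × (-0.434894) = 0.326171 substitutions/site.

0.326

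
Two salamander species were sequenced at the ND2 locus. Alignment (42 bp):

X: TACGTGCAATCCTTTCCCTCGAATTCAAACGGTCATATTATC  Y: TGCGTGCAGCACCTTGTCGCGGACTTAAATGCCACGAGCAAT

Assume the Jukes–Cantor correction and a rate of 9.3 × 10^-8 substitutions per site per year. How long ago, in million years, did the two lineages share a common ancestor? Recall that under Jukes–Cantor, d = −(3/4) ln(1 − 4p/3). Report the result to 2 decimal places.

4.43

The sequences differ at 21 of 42 sites, so p = 21/42 = 0.5.
d = −(3/4) ln(1 − 4p/3) = −0.75 ln(1 − 0.666667) = −0.75 ln(0.333333)
  = −0.75 × (-1.098613) = 0.823960 substitutions/site.
Under a molecular clock d = 2μt, so t = d/(2μ) = 0.823960 / (2 × 9.3 × 10^-8) = 4.43 million years.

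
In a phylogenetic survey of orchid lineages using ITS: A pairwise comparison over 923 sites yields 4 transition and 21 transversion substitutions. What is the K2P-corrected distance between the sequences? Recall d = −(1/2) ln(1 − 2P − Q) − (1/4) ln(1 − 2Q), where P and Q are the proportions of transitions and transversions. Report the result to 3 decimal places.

P = 4/923 ≈ 0.004334 and Q = 21/923 ≈ 0.022752.
Under the Kimura two-parameter model, d = −½ ln(1 − 2P − Q) − ¼ ln(1 − 2Q).
1 − 2P − Q = 0.96858, giving −½ ln(0.96858) = 0.015962.
1 − 2Q = 0.954496, giving −¼ ln(0.954496) = 0.011643.
d = 0.015962 + 0.011643 = 0.027605.

0.028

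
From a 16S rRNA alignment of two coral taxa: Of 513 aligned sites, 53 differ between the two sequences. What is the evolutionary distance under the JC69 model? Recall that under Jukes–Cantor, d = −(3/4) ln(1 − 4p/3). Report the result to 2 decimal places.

p = 53/513 ≈ 0.103314.
d = −(3/4) ln(1 − 4p/3) = −0.75 ln(1 − 0.137752) = −0.75 ln(0.862248)
  = −0.75 × (-0.148212) = 0.111159 substitutions/site.

0.11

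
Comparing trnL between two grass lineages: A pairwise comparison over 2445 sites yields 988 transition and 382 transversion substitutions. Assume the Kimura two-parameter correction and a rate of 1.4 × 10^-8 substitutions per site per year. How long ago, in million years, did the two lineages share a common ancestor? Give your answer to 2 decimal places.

62.91

P = 988/2445 ≈ 0.40409 and Q = 382/2445 ≈ 0.156237.
Under the Kimura two-parameter model, d = −½ ln(1 − 2P − Q) − ¼ ln(1 − 2Q).
1 − 2P − Q = 0.035583, giving −½ ln(0.035583) = 1.667944.
1 − 2Q = 0.687526, giving −¼ ln(0.687526) = 0.093664.
d = 1.667944 + 0.093664 = 1.761608.
Under a molecular clock d = 2μt, so t = d/(2μ) = 1.761608 / (2 × 1.4 × 10^-8) = 62.91 million years.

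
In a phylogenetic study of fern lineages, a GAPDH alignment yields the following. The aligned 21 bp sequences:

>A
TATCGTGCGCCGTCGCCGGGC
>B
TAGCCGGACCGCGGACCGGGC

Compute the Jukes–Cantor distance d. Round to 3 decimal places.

The sequences differ at 10 of 21 sites (3, 5, 6, 8, 9, 11, 12, 13, 14, 15), so p = 10/21 ≈ 0.47619.
d = −(3/4) ln(1 − 4p/3) = −0.75 ln(1 − 0.63492) = −0.75 ln(0.36508)
  = −0.75 × (-1.007639) = 0.755729 substitutions/site.

0.756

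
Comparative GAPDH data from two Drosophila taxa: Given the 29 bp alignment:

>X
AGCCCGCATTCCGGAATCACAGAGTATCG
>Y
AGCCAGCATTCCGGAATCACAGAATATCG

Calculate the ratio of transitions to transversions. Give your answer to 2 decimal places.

Transitions are A↔G and C↔T; transversions are all other mismatches.
Transitions: 1. Transversions: 1.
R = 1/1 = 1.00.

1.00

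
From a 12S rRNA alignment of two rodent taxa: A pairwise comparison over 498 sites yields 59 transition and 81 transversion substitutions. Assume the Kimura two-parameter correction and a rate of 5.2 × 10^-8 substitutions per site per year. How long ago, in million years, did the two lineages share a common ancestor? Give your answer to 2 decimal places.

3.40

P = 59/498 ≈ 0.118474 and Q = 81/498 ≈ 0.162651.
Under the Kimura two-parameter model, d = −½ ln(1 − 2P − Q) − ¼ ln(1 − 2Q).
1 − 2P − Q = 0.600401, giving −½ ln(0.600401) = 0.255079.
1 − 2Q = 0.674698, giving −¼ ln(0.674698) = 0.098373.
d = 0.255079 + 0.098373 = 0.353452.
Under a molecular clock d = 2μt, so t = d/(2μ) = 0.353452 / (2 × 5.2 × 10^-8) = 3.40 million years.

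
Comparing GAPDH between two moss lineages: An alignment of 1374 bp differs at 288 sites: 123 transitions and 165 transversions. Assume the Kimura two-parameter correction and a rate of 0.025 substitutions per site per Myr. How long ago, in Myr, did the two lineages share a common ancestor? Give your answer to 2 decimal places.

4.93

P = 123/1374 ≈ 0.08952 and Q = 165/1374 ≈ 0.120087.
Under the Kimura two-parameter model, d = −½ ln(1 − 2P − Q) − ¼ ln(1 − 2Q).
1 − 2P − Q = 0.700873, giving −½ ln(0.700873) = 0.177714.
1 − 2Q = 0.759826, giving −¼ ln(0.759826) = 0.068666.
d = 0.177714 + 0.068666 = 0.246380.
Under a molecular clock d = 2μt, so t = d/(2μ) = 0.246380 / (2 × 0.025) = 4.93 Myr.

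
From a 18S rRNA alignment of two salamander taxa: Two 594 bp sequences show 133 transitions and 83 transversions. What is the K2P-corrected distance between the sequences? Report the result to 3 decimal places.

0.525

P = 133/594 ≈ 0.223906 and Q = 83/594 ≈ 0.139731.
Under the Kimura two-parameter model, d = −½ ln(1 − 2P − Q) − ¼ ln(1 − 2Q).
1 − 2P − Q = 0.412457, giving −½ ln(0.412457) = 0.442812.
1 − 2Q = 0.720538, giving −¼ ln(0.720538) = 0.081939.
d = 0.442812 + 0.081939 = 0.524751.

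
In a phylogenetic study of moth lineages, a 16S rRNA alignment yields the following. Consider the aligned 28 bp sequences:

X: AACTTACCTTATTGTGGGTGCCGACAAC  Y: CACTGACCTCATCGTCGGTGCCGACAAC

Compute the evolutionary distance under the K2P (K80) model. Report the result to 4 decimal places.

0.2041

Of 28 sites, 2 differences are transitions and 3 are transversions, so P = 2/28 ≈ 0.071429 and Q = 3/28 ≈ 0.107143.
Under the Kimura two-parameter model, d = −½ ln(1 − 2P − Q) − ¼ ln(1 − 2Q).
1 − 2P − Q = 0.749999, giving −½ ln(0.749999) = 0.143842.
1 − 2Q = 0.785714, giving −¼ ln(0.785714) = 0.060291.
d = 0.143842 + 0.060291 = 0.204133.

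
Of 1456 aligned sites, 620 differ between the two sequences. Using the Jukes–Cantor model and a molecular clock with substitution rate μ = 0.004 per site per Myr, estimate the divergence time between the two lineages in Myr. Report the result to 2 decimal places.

p = 620/1456 ≈ 0.425824.
d = −(3/4) ln(1 − 4p/3) = −0.75 ln(1 − 0.567765) = −0.75 ln(0.432235)
  = −0.75 × (-0.838786) = 0.629090 substitutions/site.
Under a molecular clock d = 2μt, so t = d/(2μ) = 0.629090 / (2 × 0.004) = 78.64 Myr.

78.64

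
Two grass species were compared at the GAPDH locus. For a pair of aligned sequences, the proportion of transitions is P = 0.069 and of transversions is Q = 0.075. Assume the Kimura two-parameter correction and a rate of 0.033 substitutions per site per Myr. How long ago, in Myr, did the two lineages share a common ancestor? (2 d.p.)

Under the Kimura two-parameter model, d = −½ ln(1 − 2P − Q) − ¼ ln(1 − 2Q).
1 − 2P − Q = 0.787, giving −½ ln(0.787) = 0.119764.
1 − 2Q = 0.85, giving −¼ ln(0.85) = 0.040630.
d = 0.119764 + 0.040630 = 0.160394.
Under a molecular clock d = 2μt, so t = d/(2μ) = 0.160394 / (2 × 0.033) = 2.43 Myr.

2.43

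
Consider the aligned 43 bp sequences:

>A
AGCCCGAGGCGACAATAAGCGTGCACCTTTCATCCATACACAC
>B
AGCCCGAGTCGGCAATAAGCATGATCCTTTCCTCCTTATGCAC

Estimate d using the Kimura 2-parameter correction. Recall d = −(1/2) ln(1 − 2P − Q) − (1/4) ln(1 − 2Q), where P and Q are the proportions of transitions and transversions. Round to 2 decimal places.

0.25

Of 43 sites, 4 differences are transitions and 5 are transversions, so P = 4/43 ≈ 0.093023 and Q = 5/43 ≈ 0.116279.
Under the Kimura two-parameter model, d = −½ ln(1 − 2P − Q) − ¼ ln(1 − 2Q).
1 − 2P − Q = 0.697675, giving −½ ln(0.697675) = 0.180001.
1 − 2Q = 0.767442, giving −¼ ln(0.767442) = 0.066173.
d = 0.180001 + 0.066173 = 0.246174.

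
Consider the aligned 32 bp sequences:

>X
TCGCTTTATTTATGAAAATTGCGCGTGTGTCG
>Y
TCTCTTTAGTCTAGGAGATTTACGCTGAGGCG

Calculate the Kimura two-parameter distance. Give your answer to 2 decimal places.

Of 32 sites, 3 differences are transitions and 11 are transversions, so P = 3/32 = 0.09375 and Q = 11/32 = 0.34375.
Under the Kimura two-parameter model, d = −½ ln(1 − 2P − Q) − ¼ ln(1 − 2Q).
1 − 2P − Q = 0.46875, giving −½ ln(0.46875) = 0.378843.
1 − 2Q = 0.3125, giving −¼ ln(0.3125) = 0.290788.
d = 0.378843 + 0.290788 = 0.669631.

0.67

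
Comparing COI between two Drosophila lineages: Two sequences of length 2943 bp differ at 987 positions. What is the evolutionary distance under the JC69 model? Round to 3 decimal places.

p = 987/2943 ≈ 0.335372.
d = −(3/4) ln(1 − 4p/3) = −0.75 ln(1 − 0.447163) = −0.75 ln(0.552837)
  = −0.75 × (-0.592692) = 0.444519 substitutions/site.

0.445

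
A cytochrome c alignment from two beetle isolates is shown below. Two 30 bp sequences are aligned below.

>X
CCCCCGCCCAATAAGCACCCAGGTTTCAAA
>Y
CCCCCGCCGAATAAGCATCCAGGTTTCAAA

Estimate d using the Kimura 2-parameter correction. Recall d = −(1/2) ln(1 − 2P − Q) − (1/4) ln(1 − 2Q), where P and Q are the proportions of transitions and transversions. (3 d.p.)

0.070

Of 30 sites, 1 differences are transitions and 1 are transversions, so P = 1/30 ≈ 0.033333 and Q = 1/30 ≈ 0.033333.
Under the Kimura two-parameter model, d = −½ ln(1 − 2P − Q) − ¼ ln(1 − 2Q).
1 − 2P − Q = 0.900001, giving −½ ln(0.900001) = 0.052680.
1 − 2Q = 0.933334, giving −¼ ln(0.933334) = 0.017248.
d = 0.052680 + 0.017248 = 0.069928.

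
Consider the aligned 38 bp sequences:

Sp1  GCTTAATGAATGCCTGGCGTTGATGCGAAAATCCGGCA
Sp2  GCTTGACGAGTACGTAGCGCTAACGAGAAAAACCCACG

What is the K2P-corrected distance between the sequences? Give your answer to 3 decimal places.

Of 38 sites, 10 differences are transitions and 4 are transversions, so P = 10/38 ≈ 0.263158 and Q = 4/38 ≈ 0.105263.
Under the Kimura two-parameter model, d = −½ ln(1 − 2P − Q) − ¼ ln(1 − 2Q).
1 − 2P − Q = 0.368421, giving −½ ln(0.368421) = 0.499264.
1 − 2Q = 0.789474, giving −¼ ln(0.789474) = 0.059097.
d = 0.499264 + 0.059097 = 0.558361.

0.558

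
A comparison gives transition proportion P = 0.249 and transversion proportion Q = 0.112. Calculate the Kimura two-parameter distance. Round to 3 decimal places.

Under the Kimura two-parameter model, d = −½ ln(1 − 2P − Q) − ¼ ln(1 − 2Q).
1 − 2P − Q = 0.39, giving −½ ln(0.39) = 0.470804.
1 − 2Q = 0.776, giving −¼ ln(0.776) = 0.063401.
d = 0.470804 + 0.063401 = 0.534205.

0.534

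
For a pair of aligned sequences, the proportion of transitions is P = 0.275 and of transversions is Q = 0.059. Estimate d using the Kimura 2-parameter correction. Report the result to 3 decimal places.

0.501

Under the Kimura two-parameter model, d = −½ ln(1 − 2P − Q) − ¼ ln(1 − 2Q).
1 − 2P − Q = 0.391, giving −½ ln(0.391) = 0.469524.
1 − 2Q = 0.882, giving −¼ ln(0.882) = 0.031391.
d = 0.469524 + 0.031391 = 0.500915.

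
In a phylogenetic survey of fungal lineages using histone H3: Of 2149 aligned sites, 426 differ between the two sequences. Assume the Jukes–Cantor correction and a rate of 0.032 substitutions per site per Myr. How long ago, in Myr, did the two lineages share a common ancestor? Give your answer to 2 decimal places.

p = 426/2149 ≈ 0.198232.
d = −(3/4) ln(1 − 4p/3) = −0.75 ln(1 − 0.264309) = −0.75 ln(0.735691)
  = −0.75 × (-0.306945) = 0.230209 substitutions/site.
Under a molecular clock d = 2μt, so t = d/(2μ) = 0.230209 / (2 × 0.032) = 3.60 Myr.

3.60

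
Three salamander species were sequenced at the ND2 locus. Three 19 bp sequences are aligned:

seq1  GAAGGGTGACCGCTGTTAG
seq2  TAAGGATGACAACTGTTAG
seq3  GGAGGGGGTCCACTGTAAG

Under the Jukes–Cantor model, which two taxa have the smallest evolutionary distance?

seq1–seq2: 4/19 differ, p = 0.211, d = 0.247.
seq1–seq3: 5/19 differ, p = 0.263, d = 0.324.
seq2–seq3: 7/19 differ, p = 0.368, d = 0.507.
The smallest distance is between seq1 and seq2.

seq1 and seq2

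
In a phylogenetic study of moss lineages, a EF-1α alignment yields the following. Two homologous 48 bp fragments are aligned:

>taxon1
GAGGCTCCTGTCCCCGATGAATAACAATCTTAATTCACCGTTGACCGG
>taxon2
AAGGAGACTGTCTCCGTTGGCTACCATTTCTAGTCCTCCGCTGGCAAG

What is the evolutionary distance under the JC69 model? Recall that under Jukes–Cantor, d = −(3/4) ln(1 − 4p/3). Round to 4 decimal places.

0.5627

The sequences differ at 19 of 48 sites, so p = 19/48 ≈ 0.395833.
d = −(3/4) ln(1 − 4p/3) = −0.75 ln(1 − 0.527777) = −0.75 ln(0.472223)
  = −0.75 × (-0.750304) = 0.562728 substitutions/site.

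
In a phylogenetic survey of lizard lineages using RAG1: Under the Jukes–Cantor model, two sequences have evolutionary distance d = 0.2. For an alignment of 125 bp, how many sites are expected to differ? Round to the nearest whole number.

22

Invert JC69: p = (3/4)(1 − e^(−4d/3)) = 0.75 × (1 − e^(-0.266667)) = 0.75 × (1 − 0.765928) = 0.175554.
Expected differing sites = pL ≈ 0.175554 × 125 = 21.94425 ≈ 22.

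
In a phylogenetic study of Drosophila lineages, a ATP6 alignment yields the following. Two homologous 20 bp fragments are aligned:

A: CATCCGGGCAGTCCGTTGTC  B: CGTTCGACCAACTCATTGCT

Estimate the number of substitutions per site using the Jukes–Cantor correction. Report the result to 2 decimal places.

0.82

The sequences differ at 10 of 20 sites (2, 4, 7, 8, 11, 12, 13, 15, 19, 20), so p = 10/20 = 0.5.
d = −(3/4) ln(1 − 4p/3) = −0.75 ln(1 − 0.666667) = −0.75 ln(0.333333)
  = −0.75 × (-1.098613) = 0.823960 substitutions/site.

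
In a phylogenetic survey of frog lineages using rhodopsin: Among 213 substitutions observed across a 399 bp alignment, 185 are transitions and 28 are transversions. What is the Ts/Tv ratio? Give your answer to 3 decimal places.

R = 185/28 = 6.607142… ≈ 6.607 (to 3 d.p.).

6.607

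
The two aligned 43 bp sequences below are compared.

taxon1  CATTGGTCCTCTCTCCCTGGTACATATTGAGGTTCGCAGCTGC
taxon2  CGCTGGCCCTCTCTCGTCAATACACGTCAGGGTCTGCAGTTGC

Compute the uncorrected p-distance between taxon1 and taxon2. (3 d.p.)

0.372

The sequences differ at 16 of 43 positions.
p = 16/43 = 0.372093… ≈ 0.372 (to 3 d.p.).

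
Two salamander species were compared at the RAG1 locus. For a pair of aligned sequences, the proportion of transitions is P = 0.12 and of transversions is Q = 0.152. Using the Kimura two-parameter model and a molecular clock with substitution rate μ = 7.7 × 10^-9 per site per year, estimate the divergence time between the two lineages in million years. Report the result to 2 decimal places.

22.04

Under the Kimura two-parameter model, d = −½ ln(1 − 2P − Q) − ¼ ln(1 − 2Q).
1 − 2P − Q = 0.608, giving −½ ln(0.608) = 0.248790.
1 − 2Q = 0.696, giving −¼ ln(0.696) = 0.090601.
d = 0.248790 + 0.090601 = 0.339391.
Under a molecular clock d = 2μt, so t = d/(2μ) = 0.339391 / (2 × 7.7 × 10^-9) = 22.04 million years.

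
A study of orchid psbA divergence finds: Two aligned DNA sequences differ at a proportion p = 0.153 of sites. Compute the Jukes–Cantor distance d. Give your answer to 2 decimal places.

0.17

d = −(3/4) ln(1 − 4p/3) = −0.75 ln(1 − 0.204) = −0.75 ln(0.796)
  = −0.75 × (-0.228156) = 0.171117 substitutions/site.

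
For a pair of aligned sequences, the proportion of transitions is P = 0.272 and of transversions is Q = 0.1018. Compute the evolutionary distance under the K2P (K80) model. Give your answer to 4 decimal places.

Under the Kimura two-parameter model, d = −½ ln(1 − 2P − Q) − ¼ ln(1 − 2Q).
1 − 2P − Q = 0.3542, giving −½ ln(0.3542) = 0.518947.
1 − 2Q = 0.7964, giving −¼ ln(0.7964) = 0.056913.
d = 0.518947 + 0.056913 = 0.575860.

0.5759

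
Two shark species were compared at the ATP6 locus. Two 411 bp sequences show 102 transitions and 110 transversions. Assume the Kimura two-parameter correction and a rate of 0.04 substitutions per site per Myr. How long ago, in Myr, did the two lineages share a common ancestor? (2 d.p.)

11.42

P = 102/411 ≈ 0.248175 and Q = 110/411 ≈ 0.26764.
Under the Kimura two-parameter model, d = −½ ln(1 − 2P − Q) − ¼ ln(1 − 2Q).
1 − 2P − Q = 0.23601, giving −½ ln(0.23601) = 0.721941.
1 − 2Q = 0.46472, giving −¼ ln(0.46472) = 0.191580.
d = 0.721941 + 0.191580 = 0.913521.
Under a molecular clock d = 2μt, so t = d/(2μ) = 0.913521 / (2 × 0.04) = 11.42 Myr.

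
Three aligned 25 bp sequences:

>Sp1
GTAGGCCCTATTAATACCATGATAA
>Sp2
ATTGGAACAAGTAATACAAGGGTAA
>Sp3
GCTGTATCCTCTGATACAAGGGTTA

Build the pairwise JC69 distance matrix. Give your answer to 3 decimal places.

Sp1–Sp2: 9/25 sites differ → p = 0.36, d = −0.75 ln(1 − 0.48) = 0.490445 ≈ 0.490.
Sp1–Sp3: 13/25 sites differ → p = 0.52, d = −0.75 ln(1 − 0.693333) = 0.886495 ≈ 0.886.
Sp2–Sp3: 9/25 sites differ → p = 0.36, d = −0.75 ln(1 − 0.48) = 0.490445 ≈ 0.490.

d(Sp1,Sp2) = 0.490, d(Sp1,Sp3) = 0.886, d(Sp2,Sp3) = 0.490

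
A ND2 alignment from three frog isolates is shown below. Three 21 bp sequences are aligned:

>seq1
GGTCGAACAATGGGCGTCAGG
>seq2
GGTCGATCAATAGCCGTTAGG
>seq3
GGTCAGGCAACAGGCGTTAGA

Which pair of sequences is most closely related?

seq1–seq2: 4/21 differ, p = 0.190, d = 0.220.
seq1–seq3: 7/21 differ, p = 0.333, d = 0.441.
seq2–seq3: 6/21 differ, p = 0.286, d = 0.360.
The smallest distance is between seq1 and seq2.

seq1 and seq2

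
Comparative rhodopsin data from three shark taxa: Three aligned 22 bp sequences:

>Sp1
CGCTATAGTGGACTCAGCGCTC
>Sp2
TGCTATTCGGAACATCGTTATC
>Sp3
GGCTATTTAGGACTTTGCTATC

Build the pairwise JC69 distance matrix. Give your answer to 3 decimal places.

d(Sp1,Sp2) = 0.824, d(Sp1,Sp3) = 0.497, d(Sp2,Sp3) = 0.414

Sp1–Sp2: 11/22 sites differ → p = 0.5, d = −0.75 ln(1 − 0.666667) = 0.823960 ≈ 0.824.
Sp1–Sp3: 8/22 sites differ → p ≈ 0.363636, d = −0.75 ln(1 − 0.484848) = 0.497470 ≈ 0.497.
Sp2–Sp3: 7/22 sites differ → p ≈ 0.318182, d = −0.75 ln(1 − 0.424243) = 0.414052 ≈ 0.414.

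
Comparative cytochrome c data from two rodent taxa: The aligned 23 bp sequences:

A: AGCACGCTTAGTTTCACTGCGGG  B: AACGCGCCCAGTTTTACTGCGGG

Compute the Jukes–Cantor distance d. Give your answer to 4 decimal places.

0.2567

The sequences differ at 5 of 23 sites (2, 4, 8, 9, 15), so p = 5/23 ≈ 0.217391.
d = −(3/4) ln(1 − 4p/3) = −0.75 ln(1 − 0.289855) = −0.75 ln(0.710145)
  = −0.75 × (-0.342286) = 0.256715 substitutions/site.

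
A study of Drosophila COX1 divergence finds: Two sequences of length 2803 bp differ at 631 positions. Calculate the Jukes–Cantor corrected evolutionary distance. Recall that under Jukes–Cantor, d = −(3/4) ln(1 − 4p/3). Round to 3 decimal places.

0.268

p = 631/2803 ≈ 0.225116.
d = −(3/4) ln(1 − 4p/3) = −0.75 ln(1 − 0.300155) = −0.75 ln(0.699845)
  = −0.75 × (-0.356896) = 0.267672 substitutions/site.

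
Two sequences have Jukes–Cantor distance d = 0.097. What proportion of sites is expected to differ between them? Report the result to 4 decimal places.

0.0910

p = (3/4)(1 − e^(−4d/3)) = 0.75 × (1 − e^(-0.129333)) = 0.75 × (1 − 0.878681) = 0.090989.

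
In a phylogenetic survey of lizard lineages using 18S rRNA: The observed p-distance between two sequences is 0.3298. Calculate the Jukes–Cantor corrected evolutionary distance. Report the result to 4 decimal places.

d = −(3/4) ln(1 − 4p/3) = −0.75 ln(1 − 0.439733) = −0.75 ln(0.560267)
  = −0.75 × (-0.579342) = 0.434507 substitutions/site.

0.4345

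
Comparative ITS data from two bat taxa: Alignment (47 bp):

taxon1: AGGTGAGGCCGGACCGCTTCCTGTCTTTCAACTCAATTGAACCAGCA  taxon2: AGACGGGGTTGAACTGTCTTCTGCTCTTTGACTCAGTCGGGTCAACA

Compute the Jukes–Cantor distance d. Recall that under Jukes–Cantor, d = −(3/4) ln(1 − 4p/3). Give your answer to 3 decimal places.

The sequences differ at 21 of 47 sites, so p = 21/47 ≈ 0.446809.
d = −(3/4) ln(1 − 4p/3) = −0.75 ln(1 − 0.595745) = −0.75 ln(0.404255)
  = −0.75 × (-0.905709) = 0.679282 substitutions/site.

0.679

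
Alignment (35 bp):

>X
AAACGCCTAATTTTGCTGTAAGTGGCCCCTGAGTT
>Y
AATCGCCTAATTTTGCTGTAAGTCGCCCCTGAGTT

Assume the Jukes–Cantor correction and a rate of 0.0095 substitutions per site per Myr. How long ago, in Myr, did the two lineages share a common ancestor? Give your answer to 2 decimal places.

3.13

The sequences differ at 2 of 35 sites (3, 24), so p = 2/35 ≈ 0.057143.
d = −(3/4) ln(1 − 4p/3) = −0.75 ln(1 − 0.076191) = −0.75 ln(0.923809)
  = −0.75 × (-0.079250) = 0.059438 substitutions/site.
Under a molecular clock d = 2μt, so t = d/(2μ) = 0.059438 / (2 × 0.0095) = 3.13 Myr.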